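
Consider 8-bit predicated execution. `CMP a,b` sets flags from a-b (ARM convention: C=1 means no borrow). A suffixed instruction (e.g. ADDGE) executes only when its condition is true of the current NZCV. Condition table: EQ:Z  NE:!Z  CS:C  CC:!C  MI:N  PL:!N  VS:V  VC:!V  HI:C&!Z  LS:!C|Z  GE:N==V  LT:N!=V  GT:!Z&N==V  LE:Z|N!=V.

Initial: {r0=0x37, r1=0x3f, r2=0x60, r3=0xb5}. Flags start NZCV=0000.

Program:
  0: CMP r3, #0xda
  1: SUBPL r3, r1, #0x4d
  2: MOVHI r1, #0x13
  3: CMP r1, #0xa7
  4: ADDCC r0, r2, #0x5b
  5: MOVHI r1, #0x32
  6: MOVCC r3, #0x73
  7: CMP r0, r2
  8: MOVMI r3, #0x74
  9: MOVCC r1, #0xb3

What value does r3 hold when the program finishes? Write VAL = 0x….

VAL = 0x73

0: ✓ CMP  NZCV=1000
1: · SUBPL
2: · MOVHI
3: ✓ CMP  NZCV=1001
4: ✓ ADDCC  r0←0xbb
5: · MOVHI
6: ✓ MOVCC  r3←0x73
7: ✓ CMP  NZCV=0011
8: · MOVMI
9: · MOVCC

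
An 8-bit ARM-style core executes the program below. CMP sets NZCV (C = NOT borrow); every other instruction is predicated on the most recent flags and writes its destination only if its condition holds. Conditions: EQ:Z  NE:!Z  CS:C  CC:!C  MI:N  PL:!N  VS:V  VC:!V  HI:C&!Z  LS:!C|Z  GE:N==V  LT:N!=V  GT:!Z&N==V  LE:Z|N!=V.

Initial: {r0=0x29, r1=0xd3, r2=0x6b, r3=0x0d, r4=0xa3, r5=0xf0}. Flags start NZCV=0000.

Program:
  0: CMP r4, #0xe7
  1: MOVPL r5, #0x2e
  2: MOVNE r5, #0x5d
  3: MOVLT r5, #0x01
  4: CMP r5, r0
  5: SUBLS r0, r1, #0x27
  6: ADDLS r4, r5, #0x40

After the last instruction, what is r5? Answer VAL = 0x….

[0] flags=1000 → (cmp)
[1] flags=1000 PL?F → skip
[2] flags=1000 NE?T → r5=0x5d
[3] flags=1000 LT?T → r5=0x01
[4] flags=1000 → (cmp)
[5] flags=1000 LS?T → r0=0xac
[6] flags=1000 LS?T → r4=0x41

VAL = 0x01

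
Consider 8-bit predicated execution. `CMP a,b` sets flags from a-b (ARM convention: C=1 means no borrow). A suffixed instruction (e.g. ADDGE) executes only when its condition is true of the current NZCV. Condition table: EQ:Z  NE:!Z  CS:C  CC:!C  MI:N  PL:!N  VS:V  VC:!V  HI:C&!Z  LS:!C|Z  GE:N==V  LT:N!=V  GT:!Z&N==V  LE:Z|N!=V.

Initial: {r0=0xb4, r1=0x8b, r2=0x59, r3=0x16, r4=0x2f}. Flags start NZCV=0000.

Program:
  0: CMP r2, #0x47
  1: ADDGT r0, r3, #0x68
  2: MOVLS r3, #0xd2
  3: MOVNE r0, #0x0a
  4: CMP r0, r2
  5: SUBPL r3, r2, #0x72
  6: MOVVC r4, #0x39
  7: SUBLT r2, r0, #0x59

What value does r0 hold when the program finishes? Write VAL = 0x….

[0] flags=0010 → (cmp)
[1] flags=0010 GT?T → r0=0x7e
[2] flags=0010 LS?F → skip
[3] flags=0010 NE?T → r0=0x0a
[4] flags=1000 → (cmp)
[5] flags=1000 PL?F → skip
[6] flags=1000 VC?T → r4=0x39
[7] flags=1000 LT?T → r2=0xb1

VAL = 0x0a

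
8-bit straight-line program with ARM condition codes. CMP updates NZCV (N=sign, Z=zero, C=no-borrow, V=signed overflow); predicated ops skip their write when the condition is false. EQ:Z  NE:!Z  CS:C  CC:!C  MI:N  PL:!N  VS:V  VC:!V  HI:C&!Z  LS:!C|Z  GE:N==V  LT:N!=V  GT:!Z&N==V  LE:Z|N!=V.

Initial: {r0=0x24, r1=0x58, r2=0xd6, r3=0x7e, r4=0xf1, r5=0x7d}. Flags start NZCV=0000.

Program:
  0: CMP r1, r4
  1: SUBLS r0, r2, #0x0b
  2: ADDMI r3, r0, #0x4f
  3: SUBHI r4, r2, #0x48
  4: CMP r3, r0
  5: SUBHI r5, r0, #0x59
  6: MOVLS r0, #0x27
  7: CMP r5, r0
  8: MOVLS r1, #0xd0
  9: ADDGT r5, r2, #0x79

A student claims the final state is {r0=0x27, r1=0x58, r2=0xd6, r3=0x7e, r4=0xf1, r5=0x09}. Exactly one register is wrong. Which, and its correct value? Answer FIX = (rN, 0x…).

FIX = (r5, 0x4f)

0: ✓ CMP  NZCV=0000
1: ✓ SUBLS  r0←0xcb
2: · ADDMI
3: · SUBHI
4: ✓ CMP  NZCV=1001
5: · SUBHI
6: ✓ MOVLS  r0←0x27
7: ✓ CMP  NZCV=0010
8: · MOVLS
9: ✓ ADDGT  r5←0x4f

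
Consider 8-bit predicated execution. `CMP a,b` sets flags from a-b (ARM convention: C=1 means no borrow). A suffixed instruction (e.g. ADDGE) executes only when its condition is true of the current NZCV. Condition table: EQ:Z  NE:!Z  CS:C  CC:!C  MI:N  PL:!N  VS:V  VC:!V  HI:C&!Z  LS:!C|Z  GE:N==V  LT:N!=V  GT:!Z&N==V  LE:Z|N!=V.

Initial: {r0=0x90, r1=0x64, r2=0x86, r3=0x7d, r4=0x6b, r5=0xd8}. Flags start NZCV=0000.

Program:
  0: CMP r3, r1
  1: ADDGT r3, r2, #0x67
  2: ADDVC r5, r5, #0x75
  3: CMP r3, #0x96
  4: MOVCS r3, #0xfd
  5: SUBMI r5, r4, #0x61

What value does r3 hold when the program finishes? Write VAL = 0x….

VAL = 0xfd

0: ✓ CMP  NZCV=0010
1: ✓ ADDGT  r3←0xed
2: ✓ ADDVC  r5←0x4d
3: ✓ CMP  NZCV=0010
4: ✓ MOVCS  r3←0xfd
5: · SUBMI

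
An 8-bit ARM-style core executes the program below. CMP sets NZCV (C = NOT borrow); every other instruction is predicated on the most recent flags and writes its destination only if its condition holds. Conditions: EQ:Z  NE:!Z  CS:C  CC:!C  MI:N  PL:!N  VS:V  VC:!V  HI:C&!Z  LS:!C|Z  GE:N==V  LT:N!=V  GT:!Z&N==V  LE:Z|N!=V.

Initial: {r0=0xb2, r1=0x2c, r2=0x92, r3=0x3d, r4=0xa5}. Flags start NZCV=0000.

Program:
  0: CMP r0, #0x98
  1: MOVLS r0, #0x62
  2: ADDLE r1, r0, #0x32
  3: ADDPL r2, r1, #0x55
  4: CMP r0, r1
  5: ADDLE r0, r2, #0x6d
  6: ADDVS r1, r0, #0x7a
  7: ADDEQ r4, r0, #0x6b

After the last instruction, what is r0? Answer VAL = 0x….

[0] flags=0010 → (cmp)
[1] flags=0010 LS?F → skip
[2] flags=0010 LE?F → skip
[3] flags=0010 PL?T → r2=0x81
[4] flags=1010 → (cmp)
[5] flags=1010 LE?T → r0=0xee
[6] flags=1010 VS?F → skip
[7] flags=1010 EQ?F → skip

VAL = 0xee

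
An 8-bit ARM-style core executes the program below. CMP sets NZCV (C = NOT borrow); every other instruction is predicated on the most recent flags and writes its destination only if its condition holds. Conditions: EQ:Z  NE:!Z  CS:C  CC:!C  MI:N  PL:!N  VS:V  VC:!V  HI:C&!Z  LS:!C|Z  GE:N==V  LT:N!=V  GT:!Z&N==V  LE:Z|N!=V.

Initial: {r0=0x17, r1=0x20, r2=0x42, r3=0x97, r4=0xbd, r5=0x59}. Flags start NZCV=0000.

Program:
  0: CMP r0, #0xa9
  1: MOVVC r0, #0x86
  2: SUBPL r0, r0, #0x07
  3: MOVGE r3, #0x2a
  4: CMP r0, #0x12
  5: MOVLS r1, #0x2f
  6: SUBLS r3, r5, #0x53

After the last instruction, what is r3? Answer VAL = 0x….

VAL = 0x2a

0: ✓ CMP  NZCV=0000
1: ✓ MOVVC  r0←0x86
2: ✓ SUBPL  r0←0x7f
3: ✓ MOVGE  r3←0x2a
4: ✓ CMP  NZCV=0010
5: · MOVLS
6: · SUBLS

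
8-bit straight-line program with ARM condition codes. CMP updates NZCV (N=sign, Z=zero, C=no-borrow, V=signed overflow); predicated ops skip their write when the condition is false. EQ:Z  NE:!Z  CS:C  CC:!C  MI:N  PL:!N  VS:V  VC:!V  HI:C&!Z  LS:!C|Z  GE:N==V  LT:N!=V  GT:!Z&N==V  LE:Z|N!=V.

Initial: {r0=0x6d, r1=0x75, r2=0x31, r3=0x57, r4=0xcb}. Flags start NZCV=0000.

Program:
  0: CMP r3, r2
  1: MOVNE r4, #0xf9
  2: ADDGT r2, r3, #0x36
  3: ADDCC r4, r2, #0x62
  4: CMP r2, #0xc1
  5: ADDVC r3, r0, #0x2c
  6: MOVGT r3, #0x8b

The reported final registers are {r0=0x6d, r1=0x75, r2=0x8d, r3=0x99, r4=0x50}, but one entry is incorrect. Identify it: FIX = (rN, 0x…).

[0] flags=0010 → (cmp)
[1] flags=0010 NE?T → r4=0xf9
[2] flags=0010 GT?T → r2=0x8d
[3] flags=0010 CC?F → skip
[4] flags=1000 → (cmp)
[5] flags=1000 VC?T → r3=0x99
[6] flags=1000 GT?F → skip

FIX = (r4, 0xf9)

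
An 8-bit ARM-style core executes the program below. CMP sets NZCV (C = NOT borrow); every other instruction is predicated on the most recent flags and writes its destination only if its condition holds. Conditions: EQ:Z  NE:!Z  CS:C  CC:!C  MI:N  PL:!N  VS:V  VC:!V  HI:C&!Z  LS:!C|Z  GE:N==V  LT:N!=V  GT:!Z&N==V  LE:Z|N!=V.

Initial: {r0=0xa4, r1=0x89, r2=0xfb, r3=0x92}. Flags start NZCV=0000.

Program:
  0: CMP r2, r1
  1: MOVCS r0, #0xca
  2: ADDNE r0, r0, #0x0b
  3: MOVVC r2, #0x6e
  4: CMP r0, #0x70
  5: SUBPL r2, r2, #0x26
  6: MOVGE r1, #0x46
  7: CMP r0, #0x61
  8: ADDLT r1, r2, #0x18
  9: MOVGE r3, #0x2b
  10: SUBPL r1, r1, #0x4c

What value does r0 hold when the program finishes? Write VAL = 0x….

0: ✓ CMP  NZCV=0010
1: ✓ MOVCS  r0←0xca
2: ✓ ADDNE  r0←0xd5
3: ✓ MOVVC  r2←0x6e
4: ✓ CMP  NZCV=0011
5: ✓ SUBPL  r2←0x48
6: · MOVGE
7: ✓ CMP  NZCV=0011
8: ✓ ADDLT  r1←0x60
9: · MOVGE
10: ✓ SUBPL  r1←0x14

VAL = 0xd5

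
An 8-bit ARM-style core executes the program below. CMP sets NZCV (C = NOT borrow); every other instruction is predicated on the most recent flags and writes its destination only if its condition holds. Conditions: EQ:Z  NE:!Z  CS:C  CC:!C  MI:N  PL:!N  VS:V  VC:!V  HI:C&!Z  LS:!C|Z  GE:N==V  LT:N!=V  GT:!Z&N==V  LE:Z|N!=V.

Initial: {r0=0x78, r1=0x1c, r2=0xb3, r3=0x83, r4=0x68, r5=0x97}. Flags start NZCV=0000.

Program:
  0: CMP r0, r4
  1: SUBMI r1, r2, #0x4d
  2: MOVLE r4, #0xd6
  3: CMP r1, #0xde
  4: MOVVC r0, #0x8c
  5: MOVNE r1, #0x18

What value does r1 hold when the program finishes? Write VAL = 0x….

0: ✓ CMP  NZCV=0010
1: · SUBMI
2: · MOVLE
3: ✓ CMP  NZCV=0000
4: ✓ MOVVC  r0←0x8c
5: ✓ MOVNE  r1←0x18

VAL = 0x18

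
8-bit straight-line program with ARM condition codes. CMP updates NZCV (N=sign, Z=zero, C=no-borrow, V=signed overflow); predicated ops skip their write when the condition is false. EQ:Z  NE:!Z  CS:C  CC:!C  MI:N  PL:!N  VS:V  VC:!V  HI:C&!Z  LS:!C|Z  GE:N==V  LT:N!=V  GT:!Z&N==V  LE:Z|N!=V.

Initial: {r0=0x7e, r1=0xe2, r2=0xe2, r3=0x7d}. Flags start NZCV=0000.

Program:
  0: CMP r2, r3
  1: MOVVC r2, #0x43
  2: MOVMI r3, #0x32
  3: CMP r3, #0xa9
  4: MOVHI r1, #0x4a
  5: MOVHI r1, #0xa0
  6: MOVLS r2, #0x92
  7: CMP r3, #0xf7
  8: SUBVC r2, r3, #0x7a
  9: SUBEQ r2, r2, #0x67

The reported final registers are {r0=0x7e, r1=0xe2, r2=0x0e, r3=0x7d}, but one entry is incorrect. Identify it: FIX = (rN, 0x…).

FIX = (r2, 0x92)

0: ✓ CMP  NZCV=0011
1: · MOVVC
2: · MOVMI
3: ✓ CMP  NZCV=1001
4: · MOVHI
5: · MOVHI
6: ✓ MOVLS  r2←0x92
7: ✓ CMP  NZCV=1001
8: · SUBVC
9: · SUBEQ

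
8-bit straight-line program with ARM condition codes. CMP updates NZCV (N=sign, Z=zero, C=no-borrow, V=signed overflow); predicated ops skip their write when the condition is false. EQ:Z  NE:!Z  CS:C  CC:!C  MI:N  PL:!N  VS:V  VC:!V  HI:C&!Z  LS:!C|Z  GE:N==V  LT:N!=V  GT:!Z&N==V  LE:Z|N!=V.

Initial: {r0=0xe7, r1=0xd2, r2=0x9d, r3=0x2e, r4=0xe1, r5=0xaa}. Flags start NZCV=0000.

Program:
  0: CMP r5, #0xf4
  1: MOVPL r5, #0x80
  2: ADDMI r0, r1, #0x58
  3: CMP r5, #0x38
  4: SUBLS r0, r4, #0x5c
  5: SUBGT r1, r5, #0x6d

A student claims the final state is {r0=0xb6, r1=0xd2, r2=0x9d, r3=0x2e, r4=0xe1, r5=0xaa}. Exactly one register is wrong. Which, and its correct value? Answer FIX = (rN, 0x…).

[0] flags=1000 → (cmp)
[1] flags=1000 PL?F → skip
[2] flags=1000 MI?T → r0=0x2a
[3] flags=0011 → (cmp)
[4] flags=0011 LS?F → skip
[5] flags=0011 GT?F → skip

FIX = (r0, 0x2a)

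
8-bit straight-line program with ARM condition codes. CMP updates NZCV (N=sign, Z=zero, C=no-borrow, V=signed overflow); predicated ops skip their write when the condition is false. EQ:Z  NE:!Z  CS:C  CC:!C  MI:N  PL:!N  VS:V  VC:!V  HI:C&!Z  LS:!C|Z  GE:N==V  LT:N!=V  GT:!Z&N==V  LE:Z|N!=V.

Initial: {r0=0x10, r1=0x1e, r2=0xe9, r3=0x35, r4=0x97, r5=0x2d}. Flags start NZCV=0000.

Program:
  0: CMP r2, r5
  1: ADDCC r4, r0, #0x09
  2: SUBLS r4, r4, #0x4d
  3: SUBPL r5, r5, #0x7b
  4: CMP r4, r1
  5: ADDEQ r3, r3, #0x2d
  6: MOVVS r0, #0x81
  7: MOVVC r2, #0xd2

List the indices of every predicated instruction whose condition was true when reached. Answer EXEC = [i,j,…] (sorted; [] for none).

[0] flags=1010 → (cmp)
[1] flags=1010 CC?F → skip
[2] flags=1010 LS?F → skip
[3] flags=1010 PL?F → skip
[4] flags=0011 → (cmp)
[5] flags=0011 EQ?F → skip
[6] flags=0011 VS?T → r0=0x81
[7] flags=0011 VC?F → skip

EXEC = [6]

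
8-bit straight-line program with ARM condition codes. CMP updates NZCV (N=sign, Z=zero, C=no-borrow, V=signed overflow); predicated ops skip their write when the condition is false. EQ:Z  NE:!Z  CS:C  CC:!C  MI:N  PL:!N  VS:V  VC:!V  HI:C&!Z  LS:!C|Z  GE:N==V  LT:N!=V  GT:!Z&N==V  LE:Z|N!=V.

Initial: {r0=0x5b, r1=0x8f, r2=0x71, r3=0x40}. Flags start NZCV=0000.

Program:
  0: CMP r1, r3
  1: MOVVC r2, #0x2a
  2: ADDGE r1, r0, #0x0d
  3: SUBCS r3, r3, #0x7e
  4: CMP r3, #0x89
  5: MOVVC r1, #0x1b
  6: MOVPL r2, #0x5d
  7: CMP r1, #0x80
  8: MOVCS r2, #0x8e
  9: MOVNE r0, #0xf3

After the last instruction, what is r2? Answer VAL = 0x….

VAL = 0x5d

0: ✓ CMP  NZCV=0011
1: · MOVVC
2: · ADDGE
3: ✓ SUBCS  r3←0xc2
4: ✓ CMP  NZCV=0010
5: ✓ MOVVC  r1←0x1b
6: ✓ MOVPL  r2←0x5d
7: ✓ CMP  NZCV=1001
8: · MOVCS
9: ✓ MOVNE  r0←0xf3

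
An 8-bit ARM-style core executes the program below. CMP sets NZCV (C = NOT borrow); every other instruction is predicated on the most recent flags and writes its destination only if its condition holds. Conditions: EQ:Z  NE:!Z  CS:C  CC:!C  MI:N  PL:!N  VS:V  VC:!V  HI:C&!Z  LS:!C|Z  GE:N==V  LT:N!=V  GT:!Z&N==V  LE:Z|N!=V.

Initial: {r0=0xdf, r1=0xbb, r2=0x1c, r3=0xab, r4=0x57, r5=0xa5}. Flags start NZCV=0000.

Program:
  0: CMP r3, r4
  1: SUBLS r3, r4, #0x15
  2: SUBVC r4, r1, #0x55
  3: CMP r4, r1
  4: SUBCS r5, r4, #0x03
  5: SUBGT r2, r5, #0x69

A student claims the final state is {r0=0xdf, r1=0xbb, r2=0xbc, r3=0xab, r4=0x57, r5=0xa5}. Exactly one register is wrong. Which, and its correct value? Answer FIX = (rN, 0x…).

FIX = (r2, 0x3c)

[0] flags=0011 → (cmp)
[1] flags=0011 LS?F → skip
[2] flags=0011 VC?F → skip
[3] flags=1001 → (cmp)
[4] flags=1001 CS?F → skip
[5] flags=1001 GT?T → r2=0x3c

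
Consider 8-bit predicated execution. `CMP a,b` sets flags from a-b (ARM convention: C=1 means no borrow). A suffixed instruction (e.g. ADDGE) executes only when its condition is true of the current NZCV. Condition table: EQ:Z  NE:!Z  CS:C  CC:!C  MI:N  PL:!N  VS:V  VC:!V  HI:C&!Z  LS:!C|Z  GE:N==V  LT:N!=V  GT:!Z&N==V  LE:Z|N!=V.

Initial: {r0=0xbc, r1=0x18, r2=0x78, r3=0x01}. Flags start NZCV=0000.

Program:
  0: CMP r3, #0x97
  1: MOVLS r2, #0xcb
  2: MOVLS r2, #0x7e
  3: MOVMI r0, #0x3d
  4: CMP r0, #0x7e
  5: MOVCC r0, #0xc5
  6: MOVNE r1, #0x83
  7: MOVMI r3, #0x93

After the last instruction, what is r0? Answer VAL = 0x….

[0] flags=0000 → (cmp)
[1] flags=0000 LS?T → r2=0xcb
[2] flags=0000 LS?T → r2=0x7e
[3] flags=0000 MI?F → skip
[4] flags=0011 → (cmp)
[5] flags=0011 CC?F → skip
[6] flags=0011 NE?T → r1=0x83
[7] flags=0011 MI?F → skip

VAL = 0xbc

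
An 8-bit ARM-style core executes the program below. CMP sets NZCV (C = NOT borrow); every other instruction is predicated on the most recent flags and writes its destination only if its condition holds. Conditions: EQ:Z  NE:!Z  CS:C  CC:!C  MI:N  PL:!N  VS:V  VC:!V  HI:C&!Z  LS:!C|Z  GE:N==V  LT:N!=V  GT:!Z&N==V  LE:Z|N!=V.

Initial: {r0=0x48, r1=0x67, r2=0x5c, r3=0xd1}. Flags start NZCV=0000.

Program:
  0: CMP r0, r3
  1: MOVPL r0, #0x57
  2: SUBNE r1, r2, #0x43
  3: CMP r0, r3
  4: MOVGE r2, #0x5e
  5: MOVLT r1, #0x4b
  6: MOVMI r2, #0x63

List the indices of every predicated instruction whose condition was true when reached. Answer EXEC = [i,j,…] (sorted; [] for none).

EXEC = [1,2,4,6]

[0] flags=0000 → (cmp)
[1] flags=0000 PL?T → r0=0x57
[2] flags=0000 NE?T → r1=0x19
[3] flags=1001 → (cmp)
[4] flags=1001 GE?T → r2=0x5e
[5] flags=1001 LT?F → skip
[6] flags=1001 MI?T → r2=0x63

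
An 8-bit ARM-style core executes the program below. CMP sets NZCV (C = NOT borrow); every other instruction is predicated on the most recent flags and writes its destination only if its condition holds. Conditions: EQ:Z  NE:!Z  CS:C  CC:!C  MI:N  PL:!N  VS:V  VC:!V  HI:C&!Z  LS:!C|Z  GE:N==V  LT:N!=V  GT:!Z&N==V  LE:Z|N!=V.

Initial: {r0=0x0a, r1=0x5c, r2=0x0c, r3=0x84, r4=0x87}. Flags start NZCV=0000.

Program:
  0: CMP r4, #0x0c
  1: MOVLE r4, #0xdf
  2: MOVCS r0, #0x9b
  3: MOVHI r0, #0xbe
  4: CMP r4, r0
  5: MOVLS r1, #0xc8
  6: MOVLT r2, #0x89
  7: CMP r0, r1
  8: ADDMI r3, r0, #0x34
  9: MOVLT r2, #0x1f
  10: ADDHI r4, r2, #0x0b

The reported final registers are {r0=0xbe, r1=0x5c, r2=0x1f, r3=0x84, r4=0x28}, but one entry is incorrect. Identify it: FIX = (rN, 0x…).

FIX = (r4, 0x2a)

[0] flags=0011 → (cmp)
[1] flags=0011 LE?T → r4=0xdf
[2] flags=0011 CS?T → r0=0x9b
[3] flags=0011 HI?T → r0=0xbe
[4] flags=0010 → (cmp)
[5] flags=0010 LS?F → skip
[6] flags=0010 LT?F → skip
[7] flags=0011 → (cmp)
[8] flags=0011 MI?F → skip
[9] flags=0011 LT?T → r2=0x1f
[10] flags=0011 HI?T → r4=0x2a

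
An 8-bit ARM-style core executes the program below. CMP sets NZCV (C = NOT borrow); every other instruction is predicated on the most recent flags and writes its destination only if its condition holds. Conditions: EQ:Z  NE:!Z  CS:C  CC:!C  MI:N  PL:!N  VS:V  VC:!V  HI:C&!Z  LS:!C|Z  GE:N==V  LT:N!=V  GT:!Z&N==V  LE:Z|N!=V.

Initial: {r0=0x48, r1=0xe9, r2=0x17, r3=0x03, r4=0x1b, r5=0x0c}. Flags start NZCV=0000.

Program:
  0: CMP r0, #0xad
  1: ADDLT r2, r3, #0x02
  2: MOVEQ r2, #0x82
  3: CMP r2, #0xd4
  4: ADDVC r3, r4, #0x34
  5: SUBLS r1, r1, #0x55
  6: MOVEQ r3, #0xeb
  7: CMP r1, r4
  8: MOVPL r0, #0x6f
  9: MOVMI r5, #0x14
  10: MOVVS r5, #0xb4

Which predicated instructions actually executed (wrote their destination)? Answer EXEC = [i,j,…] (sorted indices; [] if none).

EXEC = [4,5,8,10]

0: ✓ CMP  NZCV=1001
1: · ADDLT
2: · MOVEQ
3: ✓ CMP  NZCV=0000
4: ✓ ADDVC  r3←0x4f
5: ✓ SUBLS  r1←0x94
6: · MOVEQ
7: ✓ CMP  NZCV=0011
8: ✓ MOVPL  r0←0x6f
9: · MOVMI
10: ✓ MOVVS  r5←0xb4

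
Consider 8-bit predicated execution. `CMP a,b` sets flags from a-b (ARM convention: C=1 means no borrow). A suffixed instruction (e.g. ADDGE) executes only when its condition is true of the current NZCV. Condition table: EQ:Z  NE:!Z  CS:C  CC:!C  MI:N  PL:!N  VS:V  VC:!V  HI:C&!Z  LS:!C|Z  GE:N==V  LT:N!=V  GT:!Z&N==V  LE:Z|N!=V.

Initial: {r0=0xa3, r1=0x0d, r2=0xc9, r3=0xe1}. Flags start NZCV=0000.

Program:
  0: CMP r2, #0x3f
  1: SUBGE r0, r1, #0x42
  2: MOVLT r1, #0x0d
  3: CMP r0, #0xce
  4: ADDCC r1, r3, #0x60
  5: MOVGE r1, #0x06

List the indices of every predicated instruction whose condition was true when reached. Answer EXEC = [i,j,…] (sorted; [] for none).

0: ✓ CMP  NZCV=1010
1: · SUBGE
2: ✓ MOVLT  r1←0x0d
3: ✓ CMP  NZCV=1000
4: ✓ ADDCC  r1←0x41
5: · MOVGE

EXEC = [2,4]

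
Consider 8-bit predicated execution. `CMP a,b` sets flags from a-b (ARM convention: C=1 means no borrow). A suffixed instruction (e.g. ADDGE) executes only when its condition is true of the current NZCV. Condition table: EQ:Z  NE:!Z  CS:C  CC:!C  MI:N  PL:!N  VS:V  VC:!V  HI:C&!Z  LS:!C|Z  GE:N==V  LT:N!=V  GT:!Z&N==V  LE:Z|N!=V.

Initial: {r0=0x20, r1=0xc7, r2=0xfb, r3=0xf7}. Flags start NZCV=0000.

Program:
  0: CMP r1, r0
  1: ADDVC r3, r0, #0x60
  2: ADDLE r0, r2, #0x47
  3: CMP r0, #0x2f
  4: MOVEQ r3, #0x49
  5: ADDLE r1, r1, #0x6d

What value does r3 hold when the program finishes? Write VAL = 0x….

VAL = 0x80

0: ✓ CMP  NZCV=1010
1: ✓ ADDVC  r3←0x80
2: ✓ ADDLE  r0←0x42
3: ✓ CMP  NZCV=0010
4: · MOVEQ
5: · ADDLE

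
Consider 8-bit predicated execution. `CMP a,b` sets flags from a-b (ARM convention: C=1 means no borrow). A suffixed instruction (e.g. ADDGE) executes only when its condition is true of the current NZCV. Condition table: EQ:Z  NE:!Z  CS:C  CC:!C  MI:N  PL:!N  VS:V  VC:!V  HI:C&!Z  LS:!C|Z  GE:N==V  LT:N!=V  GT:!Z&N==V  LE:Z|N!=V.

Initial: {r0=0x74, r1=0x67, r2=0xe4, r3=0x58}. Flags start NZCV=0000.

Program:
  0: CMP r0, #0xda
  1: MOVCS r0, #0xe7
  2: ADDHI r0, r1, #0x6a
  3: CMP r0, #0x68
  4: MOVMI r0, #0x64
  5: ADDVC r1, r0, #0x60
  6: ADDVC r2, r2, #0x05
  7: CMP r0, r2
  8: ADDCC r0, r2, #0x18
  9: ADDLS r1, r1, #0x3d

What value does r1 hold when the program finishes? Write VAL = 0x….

0: ✓ CMP  NZCV=1001
1: · MOVCS
2: · ADDHI
3: ✓ CMP  NZCV=0010
4: · MOVMI
5: ✓ ADDVC  r1←0xd4
6: ✓ ADDVC  r2←0xe9
7: ✓ CMP  NZCV=1001
8: ✓ ADDCC  r0←0x01
9: ✓ ADDLS  r1←0x11

VAL = 0x11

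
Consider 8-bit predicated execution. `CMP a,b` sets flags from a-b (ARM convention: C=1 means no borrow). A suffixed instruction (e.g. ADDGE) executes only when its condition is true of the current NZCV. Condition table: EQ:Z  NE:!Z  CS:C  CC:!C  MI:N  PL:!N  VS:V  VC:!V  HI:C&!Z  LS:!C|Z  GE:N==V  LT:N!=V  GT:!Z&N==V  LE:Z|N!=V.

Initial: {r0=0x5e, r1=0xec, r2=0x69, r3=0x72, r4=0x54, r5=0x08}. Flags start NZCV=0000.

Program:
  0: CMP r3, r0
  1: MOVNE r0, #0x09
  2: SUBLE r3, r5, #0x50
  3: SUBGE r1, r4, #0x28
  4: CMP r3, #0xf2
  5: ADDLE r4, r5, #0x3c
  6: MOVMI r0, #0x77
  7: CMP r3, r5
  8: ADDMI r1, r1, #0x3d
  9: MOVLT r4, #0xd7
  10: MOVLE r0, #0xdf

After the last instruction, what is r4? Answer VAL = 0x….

VAL = 0x54

0: ✓ CMP  NZCV=0010
1: ✓ MOVNE  r0←0x09
2: · SUBLE
3: ✓ SUBGE  r1←0x2c
4: ✓ CMP  NZCV=1001
5: · ADDLE
6: ✓ MOVMI  r0←0x77
7: ✓ CMP  NZCV=0010
8: · ADDMI
9: · MOVLT
10: · MOVLE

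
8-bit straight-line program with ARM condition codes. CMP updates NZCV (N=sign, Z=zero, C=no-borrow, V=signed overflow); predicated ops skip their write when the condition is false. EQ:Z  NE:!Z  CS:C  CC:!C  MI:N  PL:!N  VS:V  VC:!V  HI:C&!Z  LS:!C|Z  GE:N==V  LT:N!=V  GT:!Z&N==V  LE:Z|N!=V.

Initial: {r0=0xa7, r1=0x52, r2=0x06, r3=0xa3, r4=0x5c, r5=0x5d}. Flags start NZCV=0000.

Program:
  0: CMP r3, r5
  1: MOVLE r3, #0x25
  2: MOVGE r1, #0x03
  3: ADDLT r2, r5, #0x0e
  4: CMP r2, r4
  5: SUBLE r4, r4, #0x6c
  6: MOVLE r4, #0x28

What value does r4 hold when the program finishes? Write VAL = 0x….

VAL = 0x5c

0: ✓ CMP  NZCV=0011
1: ✓ MOVLE  r3←0x25
2: · MOVGE
3: ✓ ADDLT  r2←0x6b
4: ✓ CMP  NZCV=0010
5: · SUBLE
6: · MOVLE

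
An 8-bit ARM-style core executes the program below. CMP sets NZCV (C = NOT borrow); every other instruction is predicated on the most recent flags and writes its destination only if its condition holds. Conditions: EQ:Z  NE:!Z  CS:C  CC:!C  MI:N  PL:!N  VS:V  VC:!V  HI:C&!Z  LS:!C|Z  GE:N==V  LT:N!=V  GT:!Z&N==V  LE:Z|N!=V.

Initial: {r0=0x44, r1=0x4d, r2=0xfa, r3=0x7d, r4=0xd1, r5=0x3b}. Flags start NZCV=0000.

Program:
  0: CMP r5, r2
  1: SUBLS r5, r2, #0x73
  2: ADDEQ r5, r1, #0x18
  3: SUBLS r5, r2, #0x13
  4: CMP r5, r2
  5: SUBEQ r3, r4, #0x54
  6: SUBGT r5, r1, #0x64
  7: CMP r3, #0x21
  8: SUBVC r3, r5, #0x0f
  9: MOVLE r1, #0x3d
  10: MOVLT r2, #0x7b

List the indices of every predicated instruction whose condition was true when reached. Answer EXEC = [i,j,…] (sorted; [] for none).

0: ✓ CMP  NZCV=0000
1: ✓ SUBLS  r5←0x87
2: · ADDEQ
3: ✓ SUBLS  r5←0xe7
4: ✓ CMP  NZCV=1000
5: · SUBEQ
6: · SUBGT
7: ✓ CMP  NZCV=0010
8: ✓ SUBVC  r3←0xd8
9: · MOVLE
10: · MOVLT

EXEC = [1,3,8]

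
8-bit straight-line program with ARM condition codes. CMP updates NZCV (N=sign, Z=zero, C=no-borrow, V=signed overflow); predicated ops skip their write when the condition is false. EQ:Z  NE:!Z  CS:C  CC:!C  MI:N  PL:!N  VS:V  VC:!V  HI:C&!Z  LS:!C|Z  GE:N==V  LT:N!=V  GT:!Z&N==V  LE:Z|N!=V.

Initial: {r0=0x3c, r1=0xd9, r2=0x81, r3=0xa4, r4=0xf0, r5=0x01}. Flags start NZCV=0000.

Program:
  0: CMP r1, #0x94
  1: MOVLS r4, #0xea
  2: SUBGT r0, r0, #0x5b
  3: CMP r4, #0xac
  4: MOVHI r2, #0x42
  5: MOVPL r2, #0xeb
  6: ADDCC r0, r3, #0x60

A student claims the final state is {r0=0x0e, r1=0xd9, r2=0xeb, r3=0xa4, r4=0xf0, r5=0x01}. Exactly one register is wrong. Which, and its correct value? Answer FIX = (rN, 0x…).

[0] flags=0010 → (cmp)
[1] flags=0010 LS?F → skip
[2] flags=0010 GT?T → r0=0xe1
[3] flags=0010 → (cmp)
[4] flags=0010 HI?T → r2=0x42
[5] flags=0010 PL?T → r2=0xeb
[6] flags=0010 CC?F → skip

FIX = (r0, 0xe1)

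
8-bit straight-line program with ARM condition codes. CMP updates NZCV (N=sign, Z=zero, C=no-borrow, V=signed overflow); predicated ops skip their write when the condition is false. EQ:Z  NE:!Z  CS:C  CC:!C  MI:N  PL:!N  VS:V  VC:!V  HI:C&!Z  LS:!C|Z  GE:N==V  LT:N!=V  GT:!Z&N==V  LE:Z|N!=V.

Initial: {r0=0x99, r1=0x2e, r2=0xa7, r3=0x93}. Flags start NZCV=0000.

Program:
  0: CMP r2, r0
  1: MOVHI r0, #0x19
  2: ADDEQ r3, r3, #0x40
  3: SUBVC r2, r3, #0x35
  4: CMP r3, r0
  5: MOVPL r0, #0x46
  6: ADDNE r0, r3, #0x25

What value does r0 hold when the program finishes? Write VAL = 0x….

VAL = 0xb8

[0] flags=0010 → (cmp)
[1] flags=0010 HI?T → r0=0x19
[2] flags=0010 EQ?F → skip
[3] flags=0010 VC?T → r2=0x5e
[4] flags=0011 → (cmp)
[5] flags=0011 PL?T → r0=0x46
[6] flags=0011 NE?T → r0=0xb8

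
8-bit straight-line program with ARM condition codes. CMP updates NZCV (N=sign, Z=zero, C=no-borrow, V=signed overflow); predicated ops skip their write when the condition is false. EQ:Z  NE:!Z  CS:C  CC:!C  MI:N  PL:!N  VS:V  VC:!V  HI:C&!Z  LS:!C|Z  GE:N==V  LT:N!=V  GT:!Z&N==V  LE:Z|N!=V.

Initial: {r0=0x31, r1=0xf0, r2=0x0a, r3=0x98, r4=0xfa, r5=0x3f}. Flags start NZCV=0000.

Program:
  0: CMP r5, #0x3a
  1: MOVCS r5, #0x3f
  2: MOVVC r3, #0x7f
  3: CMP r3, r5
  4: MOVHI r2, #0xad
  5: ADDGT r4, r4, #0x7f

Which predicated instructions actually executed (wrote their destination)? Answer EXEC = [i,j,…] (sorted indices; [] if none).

0: ✓ CMP  NZCV=0010
1: ✓ MOVCS  r5←0x3f
2: ✓ MOVVC  r3←0x7f
3: ✓ CMP  NZCV=0010
4: ✓ MOVHI  r2←0xad
5: ✓ ADDGT  r4←0x79

EXEC = [1,2,4,5]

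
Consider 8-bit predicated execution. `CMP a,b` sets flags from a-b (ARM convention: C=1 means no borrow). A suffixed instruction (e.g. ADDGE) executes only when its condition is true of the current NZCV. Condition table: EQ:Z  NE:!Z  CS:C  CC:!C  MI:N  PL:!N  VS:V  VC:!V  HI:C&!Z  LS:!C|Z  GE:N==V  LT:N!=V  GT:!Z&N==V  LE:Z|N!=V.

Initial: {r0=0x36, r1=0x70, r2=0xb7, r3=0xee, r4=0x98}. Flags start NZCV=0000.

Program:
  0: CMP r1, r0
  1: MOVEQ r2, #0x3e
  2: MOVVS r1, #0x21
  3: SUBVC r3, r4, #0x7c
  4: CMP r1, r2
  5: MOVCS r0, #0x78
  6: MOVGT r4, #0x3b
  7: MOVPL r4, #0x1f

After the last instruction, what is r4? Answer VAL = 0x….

VAL = 0x3b

[0] flags=0010 → (cmp)
[1] flags=0010 EQ?F → skip
[2] flags=0010 VS?F → skip
[3] flags=0010 VC?T → r3=0x1c
[4] flags=1001 → (cmp)
[5] flags=1001 CS?F → skip
[6] flags=1001 GT?T → r4=0x3b
[7] flags=1001 PL?F → skip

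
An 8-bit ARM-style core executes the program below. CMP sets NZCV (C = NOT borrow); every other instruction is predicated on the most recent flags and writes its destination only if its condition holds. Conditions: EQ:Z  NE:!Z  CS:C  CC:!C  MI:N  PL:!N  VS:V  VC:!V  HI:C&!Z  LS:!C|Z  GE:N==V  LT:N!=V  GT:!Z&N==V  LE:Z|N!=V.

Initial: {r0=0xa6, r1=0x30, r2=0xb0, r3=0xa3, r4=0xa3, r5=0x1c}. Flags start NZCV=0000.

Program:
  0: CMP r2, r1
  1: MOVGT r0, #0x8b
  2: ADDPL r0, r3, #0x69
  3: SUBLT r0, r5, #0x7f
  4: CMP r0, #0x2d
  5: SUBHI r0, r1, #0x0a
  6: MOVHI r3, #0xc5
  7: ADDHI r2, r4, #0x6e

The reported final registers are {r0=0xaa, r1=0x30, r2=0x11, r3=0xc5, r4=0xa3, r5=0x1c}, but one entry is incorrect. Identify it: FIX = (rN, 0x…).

[0] flags=1010 → (cmp)
[1] flags=1010 GT?F → skip
[2] flags=1010 PL?F → skip
[3] flags=1010 LT?T → r0=0x9d
[4] flags=0011 → (cmp)
[5] flags=0011 HI?T → r0=0x26
[6] flags=0011 HI?T → r3=0xc5
[7] flags=0011 HI?T → r2=0x11

FIX = (r0, 0x26)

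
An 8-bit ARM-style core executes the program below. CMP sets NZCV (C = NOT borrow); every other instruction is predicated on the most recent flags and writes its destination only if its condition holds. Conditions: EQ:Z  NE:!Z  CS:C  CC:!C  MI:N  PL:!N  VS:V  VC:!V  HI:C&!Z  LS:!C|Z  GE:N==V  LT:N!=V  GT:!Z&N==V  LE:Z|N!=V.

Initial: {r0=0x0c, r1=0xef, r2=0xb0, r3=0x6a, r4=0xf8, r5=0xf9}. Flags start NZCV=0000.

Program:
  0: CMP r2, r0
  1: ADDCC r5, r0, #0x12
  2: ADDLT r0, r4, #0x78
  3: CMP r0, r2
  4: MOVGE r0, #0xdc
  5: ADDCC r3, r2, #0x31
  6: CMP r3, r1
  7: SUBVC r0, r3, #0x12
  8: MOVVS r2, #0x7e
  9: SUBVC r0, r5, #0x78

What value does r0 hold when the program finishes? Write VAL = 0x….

VAL = 0x81

[0] flags=1010 → (cmp)
[1] flags=1010 CC?F → skip
[2] flags=1010 LT?T → r0=0x70
[3] flags=1001 → (cmp)
[4] flags=1001 GE?T → r0=0xdc
[5] flags=1001 CC?T → r3=0xe1
[6] flags=1000 → (cmp)
[7] flags=1000 VC?T → r0=0xcf
[8] flags=1000 VS?F → skip
[9] flags=1000 VC?T → r0=0x81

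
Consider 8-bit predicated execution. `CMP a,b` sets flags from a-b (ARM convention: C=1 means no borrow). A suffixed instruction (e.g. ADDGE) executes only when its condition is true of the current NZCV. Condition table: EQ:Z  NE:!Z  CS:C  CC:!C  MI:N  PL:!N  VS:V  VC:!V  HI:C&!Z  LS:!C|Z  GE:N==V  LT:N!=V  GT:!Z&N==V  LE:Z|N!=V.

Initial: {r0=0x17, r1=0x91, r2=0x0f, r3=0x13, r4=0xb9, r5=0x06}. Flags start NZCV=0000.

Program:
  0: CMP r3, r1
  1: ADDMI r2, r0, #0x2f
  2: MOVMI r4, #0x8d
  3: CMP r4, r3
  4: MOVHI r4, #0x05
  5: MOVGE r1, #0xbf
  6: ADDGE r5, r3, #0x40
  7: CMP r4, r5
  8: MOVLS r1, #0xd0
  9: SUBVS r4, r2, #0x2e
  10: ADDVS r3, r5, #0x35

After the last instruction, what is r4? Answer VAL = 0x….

VAL = 0x05

0: ✓ CMP  NZCV=1001
1: ✓ ADDMI  r2←0x46
2: ✓ MOVMI  r4←0x8d
3: ✓ CMP  NZCV=0011
4: ✓ MOVHI  r4←0x05
5: · MOVGE
6: · ADDGE
7: ✓ CMP  NZCV=1000
8: ✓ MOVLS  r1←0xd0
9: · SUBVS
10: · ADDVS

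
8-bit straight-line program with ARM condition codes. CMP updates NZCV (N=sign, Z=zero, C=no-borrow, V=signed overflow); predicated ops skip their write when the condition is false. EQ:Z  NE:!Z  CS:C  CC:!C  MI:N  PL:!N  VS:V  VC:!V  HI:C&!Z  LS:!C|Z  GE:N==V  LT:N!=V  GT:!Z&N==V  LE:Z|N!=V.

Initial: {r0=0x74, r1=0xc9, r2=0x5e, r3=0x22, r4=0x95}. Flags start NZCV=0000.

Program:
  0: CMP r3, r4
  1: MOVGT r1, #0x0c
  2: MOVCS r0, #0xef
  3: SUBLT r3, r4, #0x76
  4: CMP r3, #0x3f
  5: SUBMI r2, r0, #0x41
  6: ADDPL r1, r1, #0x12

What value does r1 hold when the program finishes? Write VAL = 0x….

[0] flags=1001 → (cmp)
[1] flags=1001 GT?T → r1=0x0c
[2] flags=1001 CS?F → skip
[3] flags=1001 LT?F → skip
[4] flags=1000 → (cmp)
[5] flags=1000 MI?T → r2=0x33
[6] flags=1000 PL?F → skip

VAL = 0x0c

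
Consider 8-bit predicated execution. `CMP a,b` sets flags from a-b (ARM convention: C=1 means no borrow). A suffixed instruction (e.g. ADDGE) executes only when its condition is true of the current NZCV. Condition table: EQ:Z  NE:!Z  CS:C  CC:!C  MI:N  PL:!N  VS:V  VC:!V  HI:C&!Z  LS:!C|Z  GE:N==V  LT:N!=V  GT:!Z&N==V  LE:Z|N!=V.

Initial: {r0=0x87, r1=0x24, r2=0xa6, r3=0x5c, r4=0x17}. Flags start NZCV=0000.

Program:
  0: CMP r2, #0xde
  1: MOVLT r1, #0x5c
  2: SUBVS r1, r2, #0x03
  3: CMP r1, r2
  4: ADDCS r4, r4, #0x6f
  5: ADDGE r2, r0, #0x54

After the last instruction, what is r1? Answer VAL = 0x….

VAL = 0x5c

[0] flags=1000 → (cmp)
[1] flags=1000 LT?T → r1=0x5c
[2] flags=1000 VS?F → skip
[3] flags=1001 → (cmp)
[4] flags=1001 CS?F → skip
[5] flags=1001 GE?T → r2=0xdb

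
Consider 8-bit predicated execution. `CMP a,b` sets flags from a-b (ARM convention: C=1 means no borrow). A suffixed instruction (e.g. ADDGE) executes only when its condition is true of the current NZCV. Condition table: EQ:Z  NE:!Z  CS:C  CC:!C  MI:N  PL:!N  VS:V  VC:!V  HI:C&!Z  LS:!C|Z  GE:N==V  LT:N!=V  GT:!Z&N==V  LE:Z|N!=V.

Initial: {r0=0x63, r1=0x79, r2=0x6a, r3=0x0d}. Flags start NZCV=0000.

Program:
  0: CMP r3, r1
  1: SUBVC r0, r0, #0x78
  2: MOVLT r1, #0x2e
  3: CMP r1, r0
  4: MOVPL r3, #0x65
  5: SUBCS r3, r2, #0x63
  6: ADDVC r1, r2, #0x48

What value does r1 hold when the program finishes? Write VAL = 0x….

[0] flags=1000 → (cmp)
[1] flags=1000 VC?T → r0=0xeb
[2] flags=1000 LT?T → r1=0x2e
[3] flags=0000 → (cmp)
[4] flags=0000 PL?T → r3=0x65
[5] flags=0000 CS?F → skip
[6] flags=0000 VC?T → r1=0xb2

VAL = 0xb2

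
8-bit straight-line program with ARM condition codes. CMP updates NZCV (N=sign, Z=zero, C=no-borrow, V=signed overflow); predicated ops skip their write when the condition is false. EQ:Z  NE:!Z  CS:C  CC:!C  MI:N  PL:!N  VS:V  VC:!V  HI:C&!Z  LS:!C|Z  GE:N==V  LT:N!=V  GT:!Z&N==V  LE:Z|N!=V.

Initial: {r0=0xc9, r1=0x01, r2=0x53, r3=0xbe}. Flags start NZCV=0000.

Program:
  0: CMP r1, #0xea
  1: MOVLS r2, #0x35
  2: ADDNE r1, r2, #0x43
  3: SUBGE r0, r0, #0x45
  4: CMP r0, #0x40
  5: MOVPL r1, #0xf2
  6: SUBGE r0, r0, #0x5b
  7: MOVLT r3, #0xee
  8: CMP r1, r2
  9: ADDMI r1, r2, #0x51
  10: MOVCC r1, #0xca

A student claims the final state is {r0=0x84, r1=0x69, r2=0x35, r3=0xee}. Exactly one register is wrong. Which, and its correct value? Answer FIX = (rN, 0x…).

FIX = (r1, 0x86)

[0] flags=0000 → (cmp)
[1] flags=0000 LS?T → r2=0x35
[2] flags=0000 NE?T → r1=0x78
[3] flags=0000 GE?T → r0=0x84
[4] flags=0011 → (cmp)
[5] flags=0011 PL?T → r1=0xf2
[6] flags=0011 GE?F → skip
[7] flags=0011 LT?T → r3=0xee
[8] flags=1010 → (cmp)
[9] flags=1010 MI?T → r1=0x86
[10] flags=1010 CC?F → skip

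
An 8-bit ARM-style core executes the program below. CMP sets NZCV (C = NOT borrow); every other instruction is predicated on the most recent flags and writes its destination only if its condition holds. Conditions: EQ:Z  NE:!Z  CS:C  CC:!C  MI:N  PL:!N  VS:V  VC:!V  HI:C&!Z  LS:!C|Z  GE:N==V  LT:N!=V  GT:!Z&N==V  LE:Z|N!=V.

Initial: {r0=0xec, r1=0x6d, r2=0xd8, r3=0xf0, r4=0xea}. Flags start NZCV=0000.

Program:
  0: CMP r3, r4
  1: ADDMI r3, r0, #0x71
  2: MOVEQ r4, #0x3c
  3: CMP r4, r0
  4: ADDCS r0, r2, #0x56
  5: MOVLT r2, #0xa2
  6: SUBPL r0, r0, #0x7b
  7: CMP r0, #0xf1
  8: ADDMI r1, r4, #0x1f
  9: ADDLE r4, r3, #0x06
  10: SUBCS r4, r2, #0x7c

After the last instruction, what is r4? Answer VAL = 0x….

0: ✓ CMP  NZCV=0010
1: · ADDMI
2: · MOVEQ
3: ✓ CMP  NZCV=1000
4: · ADDCS
5: ✓ MOVLT  r2←0xa2
6: · SUBPL
7: ✓ CMP  NZCV=1000
8: ✓ ADDMI  r1←0x09
9: ✓ ADDLE  r4←0xf6
10: · SUBCS

VAL = 0xf6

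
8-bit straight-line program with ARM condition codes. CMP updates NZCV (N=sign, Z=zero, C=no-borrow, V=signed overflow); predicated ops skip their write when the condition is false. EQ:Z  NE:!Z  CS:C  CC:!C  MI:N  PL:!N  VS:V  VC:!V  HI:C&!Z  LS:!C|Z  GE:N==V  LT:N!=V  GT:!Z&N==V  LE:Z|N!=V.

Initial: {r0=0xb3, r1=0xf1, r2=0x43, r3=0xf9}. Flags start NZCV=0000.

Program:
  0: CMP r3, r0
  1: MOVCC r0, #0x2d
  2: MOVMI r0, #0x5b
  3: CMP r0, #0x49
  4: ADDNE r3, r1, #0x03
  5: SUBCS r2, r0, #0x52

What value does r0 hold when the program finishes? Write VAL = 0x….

VAL = 0xb3

0: ✓ CMP  NZCV=0010
1: · MOVCC
2: · MOVMI
3: ✓ CMP  NZCV=0011
4: ✓ ADDNE  r3←0xf4
5: ✓ SUBCS  r2←0x61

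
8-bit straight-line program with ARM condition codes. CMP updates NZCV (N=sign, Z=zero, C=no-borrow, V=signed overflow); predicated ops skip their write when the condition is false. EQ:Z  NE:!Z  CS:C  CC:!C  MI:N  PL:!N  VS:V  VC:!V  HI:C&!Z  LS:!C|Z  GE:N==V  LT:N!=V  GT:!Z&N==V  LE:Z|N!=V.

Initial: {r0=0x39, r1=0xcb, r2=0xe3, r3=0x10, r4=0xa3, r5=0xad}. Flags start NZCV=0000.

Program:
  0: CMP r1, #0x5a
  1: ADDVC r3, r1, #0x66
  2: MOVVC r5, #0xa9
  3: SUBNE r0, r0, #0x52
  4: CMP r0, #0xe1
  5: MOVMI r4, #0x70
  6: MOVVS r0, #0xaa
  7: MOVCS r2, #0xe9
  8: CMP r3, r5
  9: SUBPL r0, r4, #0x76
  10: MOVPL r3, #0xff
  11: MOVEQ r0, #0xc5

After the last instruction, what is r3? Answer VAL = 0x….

VAL = 0xff

[0] flags=0011 → (cmp)
[1] flags=0011 VC?F → skip
[2] flags=0011 VC?F → skip
[3] flags=0011 NE?T → r0=0xe7
[4] flags=0010 → (cmp)
[5] flags=0010 MI?F → skip
[6] flags=0010 VS?F → skip
[7] flags=0010 CS?T → r2=0xe9
[8] flags=0000 → (cmp)
[9] flags=0000 PL?T → r0=0x2d
[10] flags=0000 PL?T → r3=0xff
[11] flags=0000 EQ?F → skip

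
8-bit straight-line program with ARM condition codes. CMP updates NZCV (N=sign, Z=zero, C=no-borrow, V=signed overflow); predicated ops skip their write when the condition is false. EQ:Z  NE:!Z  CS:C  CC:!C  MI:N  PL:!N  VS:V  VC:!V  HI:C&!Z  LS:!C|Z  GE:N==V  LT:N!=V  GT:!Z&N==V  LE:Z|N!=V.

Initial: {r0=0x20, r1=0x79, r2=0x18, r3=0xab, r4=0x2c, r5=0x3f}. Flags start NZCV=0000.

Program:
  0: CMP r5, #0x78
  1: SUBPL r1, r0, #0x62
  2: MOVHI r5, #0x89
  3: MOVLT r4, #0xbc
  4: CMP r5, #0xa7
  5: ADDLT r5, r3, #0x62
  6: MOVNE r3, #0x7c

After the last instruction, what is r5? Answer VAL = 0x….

VAL = 0x3f

0: ✓ CMP  NZCV=1000
1: · SUBPL
2: · MOVHI
3: ✓ MOVLT  r4←0xbc
4: ✓ CMP  NZCV=1001
5: · ADDLT
6: ✓ MOVNE  r3←0x7c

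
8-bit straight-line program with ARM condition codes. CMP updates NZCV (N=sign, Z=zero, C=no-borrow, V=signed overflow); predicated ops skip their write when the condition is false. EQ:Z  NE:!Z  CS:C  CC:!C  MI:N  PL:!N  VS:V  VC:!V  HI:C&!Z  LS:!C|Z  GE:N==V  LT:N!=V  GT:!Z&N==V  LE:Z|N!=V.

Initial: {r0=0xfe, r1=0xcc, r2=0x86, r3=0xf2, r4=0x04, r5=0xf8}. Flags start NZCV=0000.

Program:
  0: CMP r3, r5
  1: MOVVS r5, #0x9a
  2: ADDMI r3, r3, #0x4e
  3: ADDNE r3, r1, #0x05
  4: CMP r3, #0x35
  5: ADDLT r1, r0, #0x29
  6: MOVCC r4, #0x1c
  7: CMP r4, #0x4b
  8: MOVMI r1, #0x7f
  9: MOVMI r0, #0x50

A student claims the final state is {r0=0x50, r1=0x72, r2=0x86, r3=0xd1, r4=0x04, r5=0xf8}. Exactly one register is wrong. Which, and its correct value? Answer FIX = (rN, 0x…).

0: ✓ CMP  NZCV=1000
1: · MOVVS
2: ✓ ADDMI  r3←0x40
3: ✓ ADDNE  r3←0xd1
4: ✓ CMP  NZCV=1010
5: ✓ ADDLT  r1←0x27
6: · MOVCC
7: ✓ CMP  NZCV=1000
8: ✓ MOVMI  r1←0x7f
9: ✓ MOVMI  r0←0x50

FIX = (r1, 0x7f)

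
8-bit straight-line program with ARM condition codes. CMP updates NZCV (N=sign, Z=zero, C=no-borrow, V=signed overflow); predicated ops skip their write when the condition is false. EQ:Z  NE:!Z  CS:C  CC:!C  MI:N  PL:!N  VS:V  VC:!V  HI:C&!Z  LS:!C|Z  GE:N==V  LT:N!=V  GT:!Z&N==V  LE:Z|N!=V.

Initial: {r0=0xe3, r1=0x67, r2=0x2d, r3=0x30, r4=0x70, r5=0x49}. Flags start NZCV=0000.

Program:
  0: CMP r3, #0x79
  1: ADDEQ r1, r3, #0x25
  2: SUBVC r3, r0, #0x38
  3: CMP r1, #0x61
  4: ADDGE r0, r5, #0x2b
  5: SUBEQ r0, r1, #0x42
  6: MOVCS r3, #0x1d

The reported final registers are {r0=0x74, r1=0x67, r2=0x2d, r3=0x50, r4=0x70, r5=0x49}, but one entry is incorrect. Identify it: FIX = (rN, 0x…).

[0] flags=1000 → (cmp)
[1] flags=1000 EQ?F → skip
[2] flags=1000 VC?T → r3=0xab
[3] flags=0010 → (cmp)
[4] flags=0010 GE?T → r0=0x74
[5] flags=0010 EQ?F → skip
[6] flags=0010 CS?T → r3=0x1d

FIX = (r3, 0x1d)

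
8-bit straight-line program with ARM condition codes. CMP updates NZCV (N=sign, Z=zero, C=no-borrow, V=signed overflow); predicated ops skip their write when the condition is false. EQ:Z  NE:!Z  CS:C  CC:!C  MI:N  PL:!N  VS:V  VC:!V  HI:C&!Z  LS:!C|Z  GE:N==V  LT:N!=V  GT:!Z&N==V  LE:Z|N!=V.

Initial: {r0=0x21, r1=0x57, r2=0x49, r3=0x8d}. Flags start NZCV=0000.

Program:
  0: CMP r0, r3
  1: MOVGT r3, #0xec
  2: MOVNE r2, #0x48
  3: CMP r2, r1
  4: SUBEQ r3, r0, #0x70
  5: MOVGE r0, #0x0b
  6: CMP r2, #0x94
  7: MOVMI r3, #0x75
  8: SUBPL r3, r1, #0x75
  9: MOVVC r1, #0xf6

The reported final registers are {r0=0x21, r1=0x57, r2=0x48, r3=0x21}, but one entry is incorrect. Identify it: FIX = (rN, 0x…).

[0] flags=1001 → (cmp)
[1] flags=1001 GT?T → r3=0xec
[2] flags=1001 NE?T → r2=0x48
[3] flags=1000 → (cmp)
[4] flags=1000 EQ?F → skip
[5] flags=1000 GE?F → skip
[6] flags=1001 → (cmp)
[7] flags=1001 MI?T → r3=0x75
[8] flags=1001 PL?F → skip
[9] flags=1001 VC?F → skip

FIX = (r3, 0x75)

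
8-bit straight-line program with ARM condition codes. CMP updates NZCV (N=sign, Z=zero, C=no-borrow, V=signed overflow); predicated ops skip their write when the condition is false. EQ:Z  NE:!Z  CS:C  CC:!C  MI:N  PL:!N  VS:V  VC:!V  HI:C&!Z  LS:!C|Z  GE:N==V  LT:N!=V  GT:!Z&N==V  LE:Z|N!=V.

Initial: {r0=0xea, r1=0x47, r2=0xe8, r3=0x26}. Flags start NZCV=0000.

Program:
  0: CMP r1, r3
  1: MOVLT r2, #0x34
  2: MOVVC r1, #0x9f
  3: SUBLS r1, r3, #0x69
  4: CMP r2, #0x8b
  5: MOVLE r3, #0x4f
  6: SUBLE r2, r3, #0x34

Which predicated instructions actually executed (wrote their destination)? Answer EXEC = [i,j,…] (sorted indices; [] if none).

[0] flags=0010 → (cmp)
[1] flags=0010 LT?F → skip
[2] flags=0010 VC?T → r1=0x9f
[3] flags=0010 LS?F → skip
[4] flags=0010 → (cmp)
[5] flags=0010 LE?F → skip
[6] flags=0010 LE?F → skip

EXEC = [2]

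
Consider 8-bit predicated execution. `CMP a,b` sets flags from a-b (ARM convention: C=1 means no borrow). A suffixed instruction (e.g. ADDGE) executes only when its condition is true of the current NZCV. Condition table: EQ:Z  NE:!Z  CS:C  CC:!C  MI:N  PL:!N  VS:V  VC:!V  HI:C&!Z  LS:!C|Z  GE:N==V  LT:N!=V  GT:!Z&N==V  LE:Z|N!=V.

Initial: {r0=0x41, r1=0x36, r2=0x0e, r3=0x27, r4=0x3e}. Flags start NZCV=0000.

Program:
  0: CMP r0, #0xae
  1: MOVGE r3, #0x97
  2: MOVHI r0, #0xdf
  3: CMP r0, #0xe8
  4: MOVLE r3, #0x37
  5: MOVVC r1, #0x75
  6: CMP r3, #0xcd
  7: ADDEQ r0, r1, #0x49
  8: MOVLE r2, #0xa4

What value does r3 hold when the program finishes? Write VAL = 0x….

VAL = 0x97

0: ✓ CMP  NZCV=1001
1: ✓ MOVGE  r3←0x97
2: · MOVHI
3: ✓ CMP  NZCV=0000
4: · MOVLE
5: ✓ MOVVC  r1←0x75
6: ✓ CMP  NZCV=1000
7: · ADDEQ
8: ✓ MOVLE  r2←0xa4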